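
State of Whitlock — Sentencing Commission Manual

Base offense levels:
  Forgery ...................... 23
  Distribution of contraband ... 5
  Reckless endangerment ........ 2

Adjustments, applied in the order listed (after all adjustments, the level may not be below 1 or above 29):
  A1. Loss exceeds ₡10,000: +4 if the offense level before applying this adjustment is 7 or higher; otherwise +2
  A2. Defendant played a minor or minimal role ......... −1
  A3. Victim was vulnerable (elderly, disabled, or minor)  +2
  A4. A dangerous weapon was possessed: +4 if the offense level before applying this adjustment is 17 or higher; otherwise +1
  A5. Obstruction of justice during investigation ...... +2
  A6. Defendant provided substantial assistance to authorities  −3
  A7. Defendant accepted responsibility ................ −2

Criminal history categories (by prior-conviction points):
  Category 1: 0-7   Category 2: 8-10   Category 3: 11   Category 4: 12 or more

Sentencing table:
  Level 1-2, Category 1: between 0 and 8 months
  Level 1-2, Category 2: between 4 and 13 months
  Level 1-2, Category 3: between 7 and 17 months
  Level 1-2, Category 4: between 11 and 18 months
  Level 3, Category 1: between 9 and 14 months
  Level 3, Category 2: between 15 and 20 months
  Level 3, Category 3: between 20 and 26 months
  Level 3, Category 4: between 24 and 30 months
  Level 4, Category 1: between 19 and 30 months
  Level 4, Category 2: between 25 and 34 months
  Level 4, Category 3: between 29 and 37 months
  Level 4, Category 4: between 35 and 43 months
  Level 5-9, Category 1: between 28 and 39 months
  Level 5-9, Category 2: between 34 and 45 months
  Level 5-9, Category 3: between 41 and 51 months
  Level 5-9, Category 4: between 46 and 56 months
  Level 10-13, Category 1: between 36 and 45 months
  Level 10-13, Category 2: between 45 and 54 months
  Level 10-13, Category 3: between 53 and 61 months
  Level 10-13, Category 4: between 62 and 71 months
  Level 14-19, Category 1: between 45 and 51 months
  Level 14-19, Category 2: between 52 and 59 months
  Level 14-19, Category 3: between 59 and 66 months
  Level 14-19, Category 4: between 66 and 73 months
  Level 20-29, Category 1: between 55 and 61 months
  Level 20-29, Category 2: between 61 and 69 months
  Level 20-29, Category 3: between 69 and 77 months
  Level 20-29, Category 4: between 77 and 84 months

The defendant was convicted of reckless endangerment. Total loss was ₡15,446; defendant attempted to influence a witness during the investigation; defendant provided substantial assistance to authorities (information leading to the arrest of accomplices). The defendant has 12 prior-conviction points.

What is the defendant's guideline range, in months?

24-30 months

Base offense level for reckless endangerment: 2.
A1 applies (level before this adjustment is 2 < 7, so +2): 2 + 2 = 4.
A2 does not apply.
A4 does not apply.
A5 applies: 4 + 2 = 6.
A6 applies: 6 − 3 = 3.
A7 does not apply.
Final offense level: 3.
Criminal history: 12 prior points → Category 4 (12+).
Level 3 falls in the 3 band.
Grid: Level 3 × Category 4 = 24-30 months.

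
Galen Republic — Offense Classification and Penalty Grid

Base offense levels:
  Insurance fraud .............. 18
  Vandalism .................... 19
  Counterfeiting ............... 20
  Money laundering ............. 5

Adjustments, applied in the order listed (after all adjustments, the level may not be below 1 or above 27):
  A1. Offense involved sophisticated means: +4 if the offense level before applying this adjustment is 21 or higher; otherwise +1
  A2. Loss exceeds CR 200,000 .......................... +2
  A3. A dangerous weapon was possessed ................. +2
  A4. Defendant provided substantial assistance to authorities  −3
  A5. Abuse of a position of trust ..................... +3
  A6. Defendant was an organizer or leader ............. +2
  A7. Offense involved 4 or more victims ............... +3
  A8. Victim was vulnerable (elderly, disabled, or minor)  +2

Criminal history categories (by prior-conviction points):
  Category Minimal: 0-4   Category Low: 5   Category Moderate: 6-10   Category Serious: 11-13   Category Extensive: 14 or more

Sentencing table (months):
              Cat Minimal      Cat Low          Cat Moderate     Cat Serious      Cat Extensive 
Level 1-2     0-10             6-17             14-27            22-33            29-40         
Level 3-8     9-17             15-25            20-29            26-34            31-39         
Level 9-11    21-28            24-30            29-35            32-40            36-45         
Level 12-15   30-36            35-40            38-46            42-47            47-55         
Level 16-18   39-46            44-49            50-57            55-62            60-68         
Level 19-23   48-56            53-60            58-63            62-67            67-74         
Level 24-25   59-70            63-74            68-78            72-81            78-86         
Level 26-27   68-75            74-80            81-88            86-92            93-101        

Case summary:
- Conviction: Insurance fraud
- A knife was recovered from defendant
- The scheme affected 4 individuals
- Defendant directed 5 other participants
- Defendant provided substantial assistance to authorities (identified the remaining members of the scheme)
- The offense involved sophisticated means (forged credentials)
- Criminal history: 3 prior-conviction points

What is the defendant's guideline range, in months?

Base offense level for insurance fraud: 18.
A1 applies (level before this adjustment is 18 < 21, so +1): 18 + 1 = 19.
A3 applies: 19 + 2 = 21.
A4 applies: 21 − 3 = 18.
A6 applies: 18 + 2 = 20.
A7 applies: 20 + 3 = 23.
Final offense level: 23.
Criminal history: 3 prior points → Category Minimal (0-4).
Level 23 falls in the 19-23 band.
Grid: Level 19-23 × Category Minimal = 48-56 months.

48-56 months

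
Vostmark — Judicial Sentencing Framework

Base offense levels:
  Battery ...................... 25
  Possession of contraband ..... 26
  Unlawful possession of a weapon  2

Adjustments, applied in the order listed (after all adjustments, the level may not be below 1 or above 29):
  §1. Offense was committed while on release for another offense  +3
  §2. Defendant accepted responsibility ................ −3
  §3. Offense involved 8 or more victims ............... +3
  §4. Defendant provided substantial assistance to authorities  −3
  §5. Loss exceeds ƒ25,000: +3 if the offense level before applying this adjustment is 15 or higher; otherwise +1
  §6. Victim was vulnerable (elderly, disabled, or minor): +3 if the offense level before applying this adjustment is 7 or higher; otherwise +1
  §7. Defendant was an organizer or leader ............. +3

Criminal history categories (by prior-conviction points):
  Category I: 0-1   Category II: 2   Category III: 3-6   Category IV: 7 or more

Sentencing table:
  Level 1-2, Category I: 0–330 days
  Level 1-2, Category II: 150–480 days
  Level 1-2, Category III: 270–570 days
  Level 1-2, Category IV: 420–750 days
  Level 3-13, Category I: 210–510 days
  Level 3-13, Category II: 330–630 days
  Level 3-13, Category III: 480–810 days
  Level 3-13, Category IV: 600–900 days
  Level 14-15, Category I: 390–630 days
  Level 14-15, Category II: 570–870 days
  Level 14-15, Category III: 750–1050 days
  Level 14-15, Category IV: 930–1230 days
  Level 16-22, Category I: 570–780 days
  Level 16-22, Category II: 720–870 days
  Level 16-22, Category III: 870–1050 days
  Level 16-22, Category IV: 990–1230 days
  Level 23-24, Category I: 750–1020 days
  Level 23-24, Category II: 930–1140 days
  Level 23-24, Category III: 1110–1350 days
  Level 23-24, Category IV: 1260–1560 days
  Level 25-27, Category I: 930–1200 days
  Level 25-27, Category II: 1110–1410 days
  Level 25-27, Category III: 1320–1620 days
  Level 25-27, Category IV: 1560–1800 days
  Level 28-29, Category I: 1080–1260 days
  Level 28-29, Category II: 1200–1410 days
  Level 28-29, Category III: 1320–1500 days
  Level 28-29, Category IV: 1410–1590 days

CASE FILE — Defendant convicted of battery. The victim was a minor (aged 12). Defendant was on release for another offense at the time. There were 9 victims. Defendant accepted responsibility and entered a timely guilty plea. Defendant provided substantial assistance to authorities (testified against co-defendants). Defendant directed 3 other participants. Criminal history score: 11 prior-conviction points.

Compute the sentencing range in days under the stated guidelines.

Base offense level for battery: 25.
§1 applies: 25 + 3 = 28.
§2 applies: 28 − 3 = 25.
§3 applies: 25 + 3 = 28.
§4 applies: 28 − 3 = 25.
§5 does not apply.
§6 applies (level before this adjustment is 25 ≥ 7, so +3): 25 + 3 = 28.
§7 applies: 28 + 3 = 31.
Level 31 exceeds the maximum of 29; capped at 29.
Final offense level: 29.
Criminal history: 11 prior points → Category IV (7+).
Level 29 falls in the 28-29 band.
Grid: Level 28-29 × Category IV = 1410-1590 days.

1410-1590 days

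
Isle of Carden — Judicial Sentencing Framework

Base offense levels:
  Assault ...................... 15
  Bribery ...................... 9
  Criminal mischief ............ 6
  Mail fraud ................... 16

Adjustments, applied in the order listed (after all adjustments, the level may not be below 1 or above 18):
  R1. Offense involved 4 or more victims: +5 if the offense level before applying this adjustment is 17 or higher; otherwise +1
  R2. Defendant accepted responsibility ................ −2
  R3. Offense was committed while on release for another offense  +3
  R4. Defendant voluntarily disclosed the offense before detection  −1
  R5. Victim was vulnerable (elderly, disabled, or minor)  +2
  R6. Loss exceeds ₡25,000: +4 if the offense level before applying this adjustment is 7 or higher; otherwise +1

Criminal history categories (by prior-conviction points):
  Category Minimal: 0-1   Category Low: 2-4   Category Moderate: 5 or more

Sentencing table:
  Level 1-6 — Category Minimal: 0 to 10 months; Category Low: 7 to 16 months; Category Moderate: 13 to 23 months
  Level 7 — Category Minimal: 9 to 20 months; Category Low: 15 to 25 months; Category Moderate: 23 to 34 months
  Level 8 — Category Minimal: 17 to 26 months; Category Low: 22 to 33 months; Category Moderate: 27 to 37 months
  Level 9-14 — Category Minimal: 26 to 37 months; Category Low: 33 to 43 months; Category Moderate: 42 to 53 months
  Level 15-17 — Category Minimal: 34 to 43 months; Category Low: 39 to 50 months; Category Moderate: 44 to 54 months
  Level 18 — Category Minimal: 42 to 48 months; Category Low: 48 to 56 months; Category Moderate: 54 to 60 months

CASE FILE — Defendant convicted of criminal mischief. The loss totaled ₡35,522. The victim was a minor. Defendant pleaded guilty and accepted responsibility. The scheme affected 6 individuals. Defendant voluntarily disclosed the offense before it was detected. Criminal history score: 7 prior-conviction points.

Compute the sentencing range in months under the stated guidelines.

23-34 months

Base offense level for criminal mischief: 6.
R1 applies (level before this adjustment is 6 < 17, so +1): 6 + 1 = 7.
R2 applies: 7 − 2 = 5.
R3 does not apply.
R4 applies: 5 − 1 = 4.
R5 applies: 4 + 2 = 6.
R6 applies (level before this adjustment is 6 < 7, so +1): 6 + 1 = 7.
Final offense level: 7.
Criminal history: 7 prior points → Category Moderate (5+).
Level 7 falls in the 7 band.
Grid: Level 7 × Category Moderate = 23-34 months.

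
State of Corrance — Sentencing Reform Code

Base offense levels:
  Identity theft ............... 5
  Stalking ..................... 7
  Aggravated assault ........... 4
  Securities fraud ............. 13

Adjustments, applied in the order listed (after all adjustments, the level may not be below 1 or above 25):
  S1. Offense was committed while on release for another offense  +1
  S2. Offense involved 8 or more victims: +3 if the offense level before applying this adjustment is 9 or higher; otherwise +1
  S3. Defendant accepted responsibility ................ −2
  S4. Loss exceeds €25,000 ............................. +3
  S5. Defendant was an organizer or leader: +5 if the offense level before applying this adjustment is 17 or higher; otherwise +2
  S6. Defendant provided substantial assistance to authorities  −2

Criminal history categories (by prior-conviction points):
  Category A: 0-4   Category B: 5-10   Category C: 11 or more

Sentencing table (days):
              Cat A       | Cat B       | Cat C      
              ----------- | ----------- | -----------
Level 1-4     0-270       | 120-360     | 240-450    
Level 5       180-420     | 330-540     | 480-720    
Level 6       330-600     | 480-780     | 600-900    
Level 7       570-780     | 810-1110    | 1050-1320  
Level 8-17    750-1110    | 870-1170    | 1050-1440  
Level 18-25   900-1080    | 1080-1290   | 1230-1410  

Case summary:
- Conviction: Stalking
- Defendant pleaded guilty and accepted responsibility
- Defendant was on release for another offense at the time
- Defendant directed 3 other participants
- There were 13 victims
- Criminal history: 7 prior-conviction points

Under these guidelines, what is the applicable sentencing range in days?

Base offense level for stalking: 7.
S1 applies: 7 + 1 = 8.
S2 applies (level before this adjustment is 8 < 9, so +1): 8 + 1 = 9.
S3 applies: 9 − 2 = 7.
S4 does not apply.
S5 applies (level before this adjustment is 7 < 17, so +2): 7 + 2 = 9.
Final offense level: 9.
Criminal history: 7 prior points → Category B (5-10).
Level 9 falls in the 8-17 band.
Grid: Level 8-17 × Category B = 870-1170 days.

870-1170 days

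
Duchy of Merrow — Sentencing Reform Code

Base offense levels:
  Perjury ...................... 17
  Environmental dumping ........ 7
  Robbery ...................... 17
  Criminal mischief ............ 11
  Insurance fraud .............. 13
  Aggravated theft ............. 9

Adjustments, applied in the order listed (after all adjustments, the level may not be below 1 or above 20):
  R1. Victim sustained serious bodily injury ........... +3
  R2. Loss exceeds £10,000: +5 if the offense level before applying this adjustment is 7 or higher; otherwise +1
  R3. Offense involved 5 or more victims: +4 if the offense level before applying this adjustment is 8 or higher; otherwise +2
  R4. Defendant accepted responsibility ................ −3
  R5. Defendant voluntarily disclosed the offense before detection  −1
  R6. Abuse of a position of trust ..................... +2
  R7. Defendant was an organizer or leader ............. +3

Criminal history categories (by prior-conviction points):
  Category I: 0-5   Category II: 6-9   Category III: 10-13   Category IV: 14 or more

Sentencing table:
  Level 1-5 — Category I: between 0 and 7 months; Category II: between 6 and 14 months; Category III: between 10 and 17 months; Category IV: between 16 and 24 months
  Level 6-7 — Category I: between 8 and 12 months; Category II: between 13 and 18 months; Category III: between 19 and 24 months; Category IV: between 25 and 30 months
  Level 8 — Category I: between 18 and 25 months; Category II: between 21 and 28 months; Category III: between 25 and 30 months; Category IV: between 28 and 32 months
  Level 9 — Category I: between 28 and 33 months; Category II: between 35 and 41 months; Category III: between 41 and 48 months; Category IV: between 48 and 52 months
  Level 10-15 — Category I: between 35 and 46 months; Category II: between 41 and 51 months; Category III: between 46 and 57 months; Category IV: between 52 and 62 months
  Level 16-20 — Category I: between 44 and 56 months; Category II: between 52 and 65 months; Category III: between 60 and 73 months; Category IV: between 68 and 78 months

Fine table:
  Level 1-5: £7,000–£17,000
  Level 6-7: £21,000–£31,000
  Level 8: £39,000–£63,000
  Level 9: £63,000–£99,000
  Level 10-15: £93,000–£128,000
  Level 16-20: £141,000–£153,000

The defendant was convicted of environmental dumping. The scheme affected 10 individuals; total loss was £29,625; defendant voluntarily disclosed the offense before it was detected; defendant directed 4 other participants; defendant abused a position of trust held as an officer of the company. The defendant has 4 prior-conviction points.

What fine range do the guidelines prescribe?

Base offense level for environmental dumping: 7.
R2 applies (level before this adjustment is 7 ≥ 7, so +5): 7 + 5 = 12.
R3 applies (level before this adjustment is 12 ≥ 8, so +4): 12 + 4 = 16.
R4 does not apply.
R5 applies: 16 − 1 = 15.
R6 applies: 15 + 2 = 17.
R7 applies: 17 + 3 = 20.
Final offense level: 20.
Level 20 falls in the 16-20 band.
Fine table: Level 16-20 → £141,000–£153,000.

£141,000–£153,000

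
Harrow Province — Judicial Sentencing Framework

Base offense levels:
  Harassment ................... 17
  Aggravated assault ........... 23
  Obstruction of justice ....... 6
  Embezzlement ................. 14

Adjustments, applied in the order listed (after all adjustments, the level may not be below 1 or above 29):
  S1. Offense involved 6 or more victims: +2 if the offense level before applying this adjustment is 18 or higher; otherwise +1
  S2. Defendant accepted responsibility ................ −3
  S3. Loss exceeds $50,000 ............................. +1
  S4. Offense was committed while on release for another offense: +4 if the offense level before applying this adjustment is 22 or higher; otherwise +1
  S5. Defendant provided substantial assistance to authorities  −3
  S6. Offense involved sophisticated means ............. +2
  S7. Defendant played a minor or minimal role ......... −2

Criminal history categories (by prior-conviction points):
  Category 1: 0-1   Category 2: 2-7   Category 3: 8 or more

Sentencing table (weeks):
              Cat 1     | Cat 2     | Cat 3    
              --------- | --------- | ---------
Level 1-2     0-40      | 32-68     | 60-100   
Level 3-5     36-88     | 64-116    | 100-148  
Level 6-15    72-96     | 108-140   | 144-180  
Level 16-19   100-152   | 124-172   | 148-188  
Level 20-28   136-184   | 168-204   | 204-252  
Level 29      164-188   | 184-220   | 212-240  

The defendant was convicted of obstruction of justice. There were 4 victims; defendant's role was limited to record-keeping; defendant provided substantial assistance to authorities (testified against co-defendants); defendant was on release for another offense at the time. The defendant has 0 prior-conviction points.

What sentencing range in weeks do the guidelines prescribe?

0-40 weeks

Base offense level for obstruction of justice: 6.
S2 does not apply.
S3 does not apply.
S4 applies (level before this adjustment is 6 < 22, so +1): 6 + 1 = 7.
S5 applies: 7 − 3 = 4.
S7 applies: 4 − 2 = 2.
Final offense level: 2.
Criminal history: 0 prior points → Category 1 (0-1).
Level 2 falls in the 1-2 band.
Grid: Level 1-2 × Category 1 = 0-40 weeks.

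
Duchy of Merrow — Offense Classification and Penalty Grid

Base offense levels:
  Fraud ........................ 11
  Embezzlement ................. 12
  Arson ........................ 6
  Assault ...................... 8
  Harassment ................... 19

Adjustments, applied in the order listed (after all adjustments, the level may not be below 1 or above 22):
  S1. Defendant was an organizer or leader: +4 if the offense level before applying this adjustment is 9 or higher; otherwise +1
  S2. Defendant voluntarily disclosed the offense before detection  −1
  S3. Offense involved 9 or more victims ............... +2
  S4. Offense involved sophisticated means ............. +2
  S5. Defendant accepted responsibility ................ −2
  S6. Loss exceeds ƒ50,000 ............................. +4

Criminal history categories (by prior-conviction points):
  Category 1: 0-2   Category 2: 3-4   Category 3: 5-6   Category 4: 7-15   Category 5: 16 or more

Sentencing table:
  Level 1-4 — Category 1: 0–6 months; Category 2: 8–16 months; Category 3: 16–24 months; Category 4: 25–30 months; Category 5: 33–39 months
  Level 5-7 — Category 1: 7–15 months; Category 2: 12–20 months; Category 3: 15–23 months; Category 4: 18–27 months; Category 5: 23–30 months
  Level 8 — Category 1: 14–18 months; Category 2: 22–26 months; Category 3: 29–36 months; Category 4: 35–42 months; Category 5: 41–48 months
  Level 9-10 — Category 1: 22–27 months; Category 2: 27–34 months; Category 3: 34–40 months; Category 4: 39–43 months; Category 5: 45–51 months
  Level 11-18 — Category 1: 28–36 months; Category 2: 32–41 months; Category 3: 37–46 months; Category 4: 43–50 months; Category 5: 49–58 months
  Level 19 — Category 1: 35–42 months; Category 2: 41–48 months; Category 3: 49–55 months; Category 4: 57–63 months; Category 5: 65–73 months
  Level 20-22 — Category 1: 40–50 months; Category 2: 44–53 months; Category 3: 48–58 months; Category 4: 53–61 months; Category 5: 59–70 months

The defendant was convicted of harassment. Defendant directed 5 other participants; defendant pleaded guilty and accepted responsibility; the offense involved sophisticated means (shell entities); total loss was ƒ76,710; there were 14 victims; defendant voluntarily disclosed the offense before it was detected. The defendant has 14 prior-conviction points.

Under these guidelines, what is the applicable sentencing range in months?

53-61 months

Base offense level for harassment: 19.
S1 applies (level before this adjustment is 19 ≥ 9, so +4): 19 + 4 = 23.
S2 applies: 23 − 1 = 22.
S3 applies: 22 + 2 = 24.
S4 applies: 24 + 2 = 26.
S5 applies: 26 − 2 = 24.
S6 applies: 24 + 4 = 28.
Level 28 exceeds the maximum of 22; capped at 22.
Final offense level: 22.
Criminal history: 14 prior points → Category 4 (7-15).
Level 22 falls in the 20-22 band.
Grid: Level 20-22 × Category 4 = 53-61 months.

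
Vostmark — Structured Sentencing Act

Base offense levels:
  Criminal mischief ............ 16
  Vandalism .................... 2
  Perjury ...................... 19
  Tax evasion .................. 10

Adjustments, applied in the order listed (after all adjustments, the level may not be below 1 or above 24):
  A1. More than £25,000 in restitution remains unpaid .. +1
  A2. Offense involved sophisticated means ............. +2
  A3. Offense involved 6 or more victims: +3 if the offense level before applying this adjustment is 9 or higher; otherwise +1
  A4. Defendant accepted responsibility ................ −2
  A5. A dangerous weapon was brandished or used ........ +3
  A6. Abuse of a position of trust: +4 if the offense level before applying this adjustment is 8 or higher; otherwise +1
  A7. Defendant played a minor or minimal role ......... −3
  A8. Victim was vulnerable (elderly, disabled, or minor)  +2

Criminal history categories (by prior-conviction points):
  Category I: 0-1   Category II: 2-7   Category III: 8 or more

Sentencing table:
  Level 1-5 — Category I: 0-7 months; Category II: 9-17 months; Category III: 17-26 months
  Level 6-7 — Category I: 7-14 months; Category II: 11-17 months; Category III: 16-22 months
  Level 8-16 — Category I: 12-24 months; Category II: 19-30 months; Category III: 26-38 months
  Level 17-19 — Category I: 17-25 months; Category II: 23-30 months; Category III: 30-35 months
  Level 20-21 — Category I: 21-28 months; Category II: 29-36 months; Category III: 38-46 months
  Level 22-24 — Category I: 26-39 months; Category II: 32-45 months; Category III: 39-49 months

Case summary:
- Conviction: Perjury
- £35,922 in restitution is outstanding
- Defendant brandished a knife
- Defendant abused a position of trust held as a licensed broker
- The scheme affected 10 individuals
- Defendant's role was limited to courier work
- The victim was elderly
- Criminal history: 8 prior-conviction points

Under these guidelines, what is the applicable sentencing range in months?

39-49 months

Base offense level for perjury: 19.
A1 applies: 19 + 1 = 20.
A3 applies (level before this adjustment is 20 ≥ 9, so +3): 20 + 3 = 23.
A4 does not apply.
A5 applies: 23 + 3 = 26.
A6 applies (level before this adjustment is 26 ≥ 8, so +4): 26 + 4 = 30.
A7 applies: 30 − 3 = 27.
A8 applies: 27 + 2 = 29.
Level 29 exceeds the maximum of 24; capped at 24.
Final offense level: 24.
Criminal history: 8 prior points → Category III (8+).
Level 24 falls in the 22-24 band.
Grid: Level 22-24 × Category III = 39-49 months.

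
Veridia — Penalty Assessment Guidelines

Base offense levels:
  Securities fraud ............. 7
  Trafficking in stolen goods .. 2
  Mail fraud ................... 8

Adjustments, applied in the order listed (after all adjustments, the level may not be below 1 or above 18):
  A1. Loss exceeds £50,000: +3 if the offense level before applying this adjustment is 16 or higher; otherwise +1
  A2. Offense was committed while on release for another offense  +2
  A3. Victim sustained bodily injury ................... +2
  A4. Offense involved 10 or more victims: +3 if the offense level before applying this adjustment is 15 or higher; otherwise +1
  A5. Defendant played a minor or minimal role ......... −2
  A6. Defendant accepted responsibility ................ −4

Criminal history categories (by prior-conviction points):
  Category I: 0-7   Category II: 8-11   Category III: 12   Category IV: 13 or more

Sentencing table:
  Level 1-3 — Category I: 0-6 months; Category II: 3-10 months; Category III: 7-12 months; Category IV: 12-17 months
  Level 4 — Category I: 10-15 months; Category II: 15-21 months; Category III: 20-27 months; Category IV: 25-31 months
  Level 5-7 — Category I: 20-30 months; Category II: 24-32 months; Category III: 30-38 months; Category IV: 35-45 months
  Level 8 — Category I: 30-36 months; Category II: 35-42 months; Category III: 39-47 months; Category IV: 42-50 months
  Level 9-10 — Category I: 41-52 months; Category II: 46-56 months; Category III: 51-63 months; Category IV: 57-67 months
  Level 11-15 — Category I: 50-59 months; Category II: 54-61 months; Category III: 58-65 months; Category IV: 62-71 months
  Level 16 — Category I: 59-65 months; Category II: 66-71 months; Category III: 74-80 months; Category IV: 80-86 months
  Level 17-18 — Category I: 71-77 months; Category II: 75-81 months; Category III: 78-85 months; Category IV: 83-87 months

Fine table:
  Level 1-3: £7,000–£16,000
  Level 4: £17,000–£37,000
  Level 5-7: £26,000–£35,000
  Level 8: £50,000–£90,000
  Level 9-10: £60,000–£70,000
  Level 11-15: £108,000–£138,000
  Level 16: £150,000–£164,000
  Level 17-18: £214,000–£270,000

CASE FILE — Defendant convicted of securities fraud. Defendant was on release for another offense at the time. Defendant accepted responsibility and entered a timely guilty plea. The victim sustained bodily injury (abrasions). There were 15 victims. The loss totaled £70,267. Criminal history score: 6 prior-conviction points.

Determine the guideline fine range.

Base offense level for securities fraud: 7.
A1 applies (level before this adjustment is 7 < 16, so +1): 7 + 1 = 8.
A2 applies: 8 + 2 = 10.
A3 applies: 10 + 2 = 12.
A4 applies (level before this adjustment is 12 < 15, so +1): 12 + 1 = 13.
A6 applies: 13 − 4 = 9.
Final offense level: 9.
Level 9 falls in the 9-10 band.
Fine table: Level 9-10 → £60,000–£70,000.

£60,000–£70,000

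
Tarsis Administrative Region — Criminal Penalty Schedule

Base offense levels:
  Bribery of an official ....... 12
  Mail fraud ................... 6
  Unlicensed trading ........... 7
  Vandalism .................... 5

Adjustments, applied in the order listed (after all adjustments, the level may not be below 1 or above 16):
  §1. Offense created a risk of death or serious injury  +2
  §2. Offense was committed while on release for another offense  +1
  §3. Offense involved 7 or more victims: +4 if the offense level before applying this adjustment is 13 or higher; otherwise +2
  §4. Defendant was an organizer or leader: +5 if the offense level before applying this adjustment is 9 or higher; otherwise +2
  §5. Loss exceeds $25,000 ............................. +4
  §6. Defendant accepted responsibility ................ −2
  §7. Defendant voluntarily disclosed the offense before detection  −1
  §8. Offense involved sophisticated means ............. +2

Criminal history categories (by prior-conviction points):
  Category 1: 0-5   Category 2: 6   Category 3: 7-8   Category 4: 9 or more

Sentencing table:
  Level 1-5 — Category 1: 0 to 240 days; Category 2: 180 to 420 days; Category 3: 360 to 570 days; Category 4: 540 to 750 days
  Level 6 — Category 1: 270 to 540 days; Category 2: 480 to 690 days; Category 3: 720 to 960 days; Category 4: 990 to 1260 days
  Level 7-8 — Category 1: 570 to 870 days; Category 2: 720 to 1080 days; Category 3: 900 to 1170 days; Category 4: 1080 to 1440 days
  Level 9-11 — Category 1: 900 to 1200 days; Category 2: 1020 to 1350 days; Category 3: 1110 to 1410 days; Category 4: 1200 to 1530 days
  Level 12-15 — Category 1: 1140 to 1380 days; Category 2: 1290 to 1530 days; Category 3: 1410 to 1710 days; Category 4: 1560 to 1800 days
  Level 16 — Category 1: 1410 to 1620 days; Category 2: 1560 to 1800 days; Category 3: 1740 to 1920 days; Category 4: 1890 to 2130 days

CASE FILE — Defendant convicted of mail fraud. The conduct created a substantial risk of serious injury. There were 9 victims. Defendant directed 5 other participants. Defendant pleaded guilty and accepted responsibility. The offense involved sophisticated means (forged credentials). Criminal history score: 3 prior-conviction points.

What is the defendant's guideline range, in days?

Base offense level for mail fraud: 6.
§1 applies: 6 + 2 = 8.
§3 applies (level before this adjustment is 8 < 13, so +2): 8 + 2 = 10.
§4 applies (level before this adjustment is 10 ≥ 9, so +5): 10 + 5 = 15.
§5 does not apply.
§6 applies: 15 − 2 = 13.
§8 applies: 13 + 2 = 15.
Final offense level: 15.
Criminal history: 3 prior points → Category 1 (0-5).
Level 15 falls in the 12-15 band.
Grid: Level 12-15 × Category 1 = 1140-1380 days.

1140-1380 days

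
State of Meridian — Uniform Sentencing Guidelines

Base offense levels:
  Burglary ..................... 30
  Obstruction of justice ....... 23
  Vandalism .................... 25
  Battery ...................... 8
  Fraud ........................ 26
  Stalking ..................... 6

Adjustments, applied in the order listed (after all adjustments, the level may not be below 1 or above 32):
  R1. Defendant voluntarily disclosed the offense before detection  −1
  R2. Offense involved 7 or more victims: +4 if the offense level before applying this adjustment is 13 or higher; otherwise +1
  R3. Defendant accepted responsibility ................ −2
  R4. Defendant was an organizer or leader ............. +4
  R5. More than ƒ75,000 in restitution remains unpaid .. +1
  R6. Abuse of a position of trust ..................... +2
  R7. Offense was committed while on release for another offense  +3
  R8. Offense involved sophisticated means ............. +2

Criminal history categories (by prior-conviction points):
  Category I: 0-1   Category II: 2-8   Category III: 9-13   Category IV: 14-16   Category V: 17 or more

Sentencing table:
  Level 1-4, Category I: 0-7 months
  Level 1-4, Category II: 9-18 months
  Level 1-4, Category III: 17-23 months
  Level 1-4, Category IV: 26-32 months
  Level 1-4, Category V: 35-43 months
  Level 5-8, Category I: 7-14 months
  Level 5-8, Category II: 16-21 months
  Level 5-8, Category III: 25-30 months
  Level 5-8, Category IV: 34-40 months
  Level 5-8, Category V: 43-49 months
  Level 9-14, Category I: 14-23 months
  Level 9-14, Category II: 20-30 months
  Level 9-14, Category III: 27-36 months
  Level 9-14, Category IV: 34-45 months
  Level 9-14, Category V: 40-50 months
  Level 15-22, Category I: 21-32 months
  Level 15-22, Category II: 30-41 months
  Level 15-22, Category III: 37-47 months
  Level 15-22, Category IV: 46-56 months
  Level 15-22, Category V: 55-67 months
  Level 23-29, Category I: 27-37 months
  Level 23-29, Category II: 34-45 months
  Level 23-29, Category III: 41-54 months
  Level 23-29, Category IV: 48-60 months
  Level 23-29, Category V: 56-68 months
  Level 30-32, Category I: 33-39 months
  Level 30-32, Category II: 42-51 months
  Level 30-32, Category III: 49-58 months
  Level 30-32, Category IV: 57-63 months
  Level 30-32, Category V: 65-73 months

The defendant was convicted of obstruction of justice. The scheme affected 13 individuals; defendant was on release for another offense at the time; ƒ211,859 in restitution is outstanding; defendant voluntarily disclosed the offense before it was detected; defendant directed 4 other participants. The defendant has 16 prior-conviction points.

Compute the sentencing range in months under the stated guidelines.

57-63 months

Base offense level for obstruction of justice: 23.
R1 applies: 23 − 1 = 22.
R2 applies (level before this adjustment is 22 ≥ 13, so +4): 22 + 4 = 26.
R3 does not apply.
R4 applies: 26 + 4 = 30.
R5 applies: 30 + 1 = 31.
R6 does not apply.
R7 applies: 31 + 3 = 34.
Level 34 exceeds the maximum of 32; capped at 32.
Final offense level: 32.
Criminal history: 16 prior points → Category IV (14-16).
Level 32 falls in the 30-32 band.
Grid: Level 30-32 × Category IV = 57-63 months.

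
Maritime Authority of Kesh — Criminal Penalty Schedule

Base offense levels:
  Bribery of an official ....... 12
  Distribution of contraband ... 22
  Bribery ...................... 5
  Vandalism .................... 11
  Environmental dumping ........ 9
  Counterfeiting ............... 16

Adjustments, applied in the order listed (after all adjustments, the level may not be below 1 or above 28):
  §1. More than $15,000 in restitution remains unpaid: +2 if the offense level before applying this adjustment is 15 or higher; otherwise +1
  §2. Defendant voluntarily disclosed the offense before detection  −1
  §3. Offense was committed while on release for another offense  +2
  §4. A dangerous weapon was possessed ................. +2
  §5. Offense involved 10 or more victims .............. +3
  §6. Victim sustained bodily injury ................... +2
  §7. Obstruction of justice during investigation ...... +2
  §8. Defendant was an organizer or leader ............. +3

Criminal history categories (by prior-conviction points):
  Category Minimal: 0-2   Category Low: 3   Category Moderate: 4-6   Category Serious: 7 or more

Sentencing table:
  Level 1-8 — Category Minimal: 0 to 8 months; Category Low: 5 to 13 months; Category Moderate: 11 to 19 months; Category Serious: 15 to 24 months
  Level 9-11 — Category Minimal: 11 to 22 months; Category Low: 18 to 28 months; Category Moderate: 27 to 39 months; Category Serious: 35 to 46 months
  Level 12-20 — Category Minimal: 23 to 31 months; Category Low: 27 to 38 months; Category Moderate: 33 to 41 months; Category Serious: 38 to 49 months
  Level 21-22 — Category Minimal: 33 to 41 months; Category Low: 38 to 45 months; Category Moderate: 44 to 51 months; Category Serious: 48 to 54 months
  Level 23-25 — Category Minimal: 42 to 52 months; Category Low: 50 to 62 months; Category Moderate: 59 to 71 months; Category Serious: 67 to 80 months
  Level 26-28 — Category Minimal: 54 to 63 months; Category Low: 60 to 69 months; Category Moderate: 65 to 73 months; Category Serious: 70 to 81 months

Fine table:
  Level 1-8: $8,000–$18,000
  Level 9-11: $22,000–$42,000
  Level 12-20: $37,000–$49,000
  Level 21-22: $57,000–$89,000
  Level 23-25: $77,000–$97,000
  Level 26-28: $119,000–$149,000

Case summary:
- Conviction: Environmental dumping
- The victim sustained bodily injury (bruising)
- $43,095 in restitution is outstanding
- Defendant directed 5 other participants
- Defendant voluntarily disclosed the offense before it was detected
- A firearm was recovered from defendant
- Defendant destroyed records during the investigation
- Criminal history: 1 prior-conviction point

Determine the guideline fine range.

$37,000–$49,000

Base offense level for environmental dumping: 9.
§1 applies (level before this adjustment is 9 < 15, so +1): 9 + 1 = 10.
§2 applies: 10 − 1 = 9.
§4 applies: 9 + 2 = 11.
§6 applies: 11 + 2 = 13.
§7 applies: 13 + 2 = 15.
§8 applies: 15 + 3 = 18.
Final offense level: 18.
Level 18 falls in the 12-20 band.
Fine table: Level 12-20 → $37,000–$49,000.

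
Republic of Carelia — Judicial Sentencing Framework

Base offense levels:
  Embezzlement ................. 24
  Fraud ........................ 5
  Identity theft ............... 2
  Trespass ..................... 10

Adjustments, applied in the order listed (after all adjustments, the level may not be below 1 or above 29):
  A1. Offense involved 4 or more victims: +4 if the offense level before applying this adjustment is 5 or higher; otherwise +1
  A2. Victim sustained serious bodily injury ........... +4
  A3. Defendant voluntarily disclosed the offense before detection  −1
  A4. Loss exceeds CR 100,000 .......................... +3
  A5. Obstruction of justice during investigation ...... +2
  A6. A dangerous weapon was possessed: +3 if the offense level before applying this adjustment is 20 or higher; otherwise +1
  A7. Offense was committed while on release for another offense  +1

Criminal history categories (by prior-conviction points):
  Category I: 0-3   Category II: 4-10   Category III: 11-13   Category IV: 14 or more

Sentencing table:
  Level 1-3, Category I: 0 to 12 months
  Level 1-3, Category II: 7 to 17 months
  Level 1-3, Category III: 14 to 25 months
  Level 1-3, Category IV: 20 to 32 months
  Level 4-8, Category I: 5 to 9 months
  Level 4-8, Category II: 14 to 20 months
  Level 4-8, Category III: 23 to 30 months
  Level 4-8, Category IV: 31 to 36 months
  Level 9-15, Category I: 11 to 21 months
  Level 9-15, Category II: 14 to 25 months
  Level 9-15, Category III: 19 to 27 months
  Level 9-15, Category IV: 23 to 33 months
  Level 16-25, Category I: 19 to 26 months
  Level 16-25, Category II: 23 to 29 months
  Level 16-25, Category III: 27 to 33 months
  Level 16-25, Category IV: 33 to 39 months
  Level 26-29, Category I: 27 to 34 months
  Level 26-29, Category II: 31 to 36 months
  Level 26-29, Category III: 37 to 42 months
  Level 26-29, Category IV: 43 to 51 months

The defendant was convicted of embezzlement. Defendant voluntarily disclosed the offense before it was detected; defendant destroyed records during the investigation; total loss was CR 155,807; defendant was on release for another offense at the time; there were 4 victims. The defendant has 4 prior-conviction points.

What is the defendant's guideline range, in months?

31-36 months

Base offense level for embezzlement: 24.
A1 applies (level before this adjustment is 24 ≥ 5, so +4): 24 + 4 = 28.
A3 applies: 28 − 1 = 27.
A4 applies: 27 + 3 = 30.
A5 applies: 30 + 2 = 32.
A6 does not apply.
A7 applies: 32 + 1 = 33.
Level 33 exceeds the maximum of 29; capped at 29.
Final offense level: 29.
Criminal history: 4 prior points → Category II (4-10).
Level 29 falls in the 26-29 band.
Grid: Level 26-29 × Category II = 31-36 months.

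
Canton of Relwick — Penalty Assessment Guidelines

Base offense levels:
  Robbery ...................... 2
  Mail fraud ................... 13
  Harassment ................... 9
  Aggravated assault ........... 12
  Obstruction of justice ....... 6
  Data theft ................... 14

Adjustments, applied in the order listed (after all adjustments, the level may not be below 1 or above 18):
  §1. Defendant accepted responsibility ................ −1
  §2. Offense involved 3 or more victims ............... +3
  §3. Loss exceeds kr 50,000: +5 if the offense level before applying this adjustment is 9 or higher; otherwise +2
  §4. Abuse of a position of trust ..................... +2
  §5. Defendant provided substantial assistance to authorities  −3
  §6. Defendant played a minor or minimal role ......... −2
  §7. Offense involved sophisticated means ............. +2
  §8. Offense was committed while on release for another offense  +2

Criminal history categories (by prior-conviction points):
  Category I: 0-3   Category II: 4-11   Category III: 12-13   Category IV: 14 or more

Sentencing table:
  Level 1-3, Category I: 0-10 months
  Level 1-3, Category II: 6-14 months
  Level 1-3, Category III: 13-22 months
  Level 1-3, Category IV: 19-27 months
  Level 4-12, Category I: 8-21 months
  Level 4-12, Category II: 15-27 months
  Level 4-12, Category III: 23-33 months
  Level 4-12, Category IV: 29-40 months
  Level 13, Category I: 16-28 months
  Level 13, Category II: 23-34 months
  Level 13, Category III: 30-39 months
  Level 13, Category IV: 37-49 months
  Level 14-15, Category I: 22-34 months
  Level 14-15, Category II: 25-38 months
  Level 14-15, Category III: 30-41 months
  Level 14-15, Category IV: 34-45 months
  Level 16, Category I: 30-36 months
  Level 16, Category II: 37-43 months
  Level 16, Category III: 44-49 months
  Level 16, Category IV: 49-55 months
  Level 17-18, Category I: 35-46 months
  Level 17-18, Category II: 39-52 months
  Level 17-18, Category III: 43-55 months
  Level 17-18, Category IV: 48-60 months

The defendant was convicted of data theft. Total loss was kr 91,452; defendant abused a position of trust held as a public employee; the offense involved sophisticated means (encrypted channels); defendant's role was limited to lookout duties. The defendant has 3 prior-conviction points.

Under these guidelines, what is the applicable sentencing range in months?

Base offense level for data theft: 14.
§3 applies (level before this adjustment is 14 ≥ 9, so +5): 14 + 5 = 19.
§4 applies: 19 + 2 = 21.
§6 applies: 21 − 2 = 19.
§7 applies: 19 + 2 = 21.
§8 does not apply.
Level 21 exceeds the maximum of 18; capped at 18.
Final offense level: 18.
Criminal history: 3 prior points → Category I (0-3).
Level 18 falls in the 17-18 band.
Grid: Level 17-18 × Category I = 35-46 months.

35-46 months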